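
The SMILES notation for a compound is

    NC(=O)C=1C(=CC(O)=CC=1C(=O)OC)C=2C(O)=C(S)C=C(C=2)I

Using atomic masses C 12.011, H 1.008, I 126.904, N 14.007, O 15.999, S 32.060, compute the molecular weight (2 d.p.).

445.23 g/mol

First, the molecular formula is C15H12INO5S (counting implicit H from valence).
  C: 15 × 12.011 = 180.165
  H: 12 × 1.008 = 12.096
  I: 1 × 126.904 = 126.904
  N: 1 × 14.007 = 14.007
  O: 5 × 15.999 = 79.995
  S: 1 × 32.060 = 32.060
Sum: 15×12.011 + 12×1.008 + 1×126.904 + 1×14.007 + 5×15.999 + 1×32.060 = 445.227 → 445.23 g/mol.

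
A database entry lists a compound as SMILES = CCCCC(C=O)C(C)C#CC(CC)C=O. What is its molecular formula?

C14H22O2

Walk through each heavy atom and fill implicit hydrogens from standard valence (C 4, N 3, O 2, S 2, halogen 1):
  atom 1: C, bond orders sum to 1 (valence 4) → 3 H
  atom 2: C, bond orders sum to 2 (valence 4) → 2 H
  atom 3: C, bond orders sum to 2 (valence 4) → 2 H
  atom 4: C, bond orders sum to 2 (valence 4) → 2 H
  atom 5: C, bond orders sum to 3 (valence 4) → 1 H
  atom 6: C, bond orders sum to 3 (valence 4) → 1 H
  atom 7: O, bond orders sum to 2 (valence 2) → 0 H
  atom 8: C, bond orders sum to 3 (valence 4) → 1 H
  atom 9: C, bond orders sum to 1 (valence 4) → 3 H
  atom 10: C, bond orders sum to 4 (valence 4) → 0 H
  atom 11: C, bond orders sum to 4 (valence 4) → 0 H
  atom 12: C, bond orders sum to 3 (valence 4) → 1 H
  atom 13: C, bond orders sum to 2 (valence 4) → 2 H
  atom 14: C, bond orders sum to 1 (valence 4) → 3 H
  atom 15: C, bond orders sum to 3 (valence 4) → 1 H
  atom 16: O, bond orders sum to 2 (valence 2) → 0 H
Totals → C:14, H:22, O:2.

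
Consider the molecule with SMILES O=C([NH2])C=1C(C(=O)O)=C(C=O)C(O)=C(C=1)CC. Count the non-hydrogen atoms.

17

Every atom symbol written in the SMILES (organic subset) is one heavy atom; implicit H are not written.
Heavy atoms by element → C:11, N:1, O:5.
Total: 17.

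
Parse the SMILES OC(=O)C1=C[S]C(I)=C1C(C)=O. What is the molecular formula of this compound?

C7H5IO3S

Walk through each heavy atom and fill implicit hydrogens from standard valence (C 4, N 3, O 2, S 2, halogen 1):
  atom 1: O, bond orders sum to 1 (valence 2) → 1 H
  atom 2: C, bond orders sum to 4 (valence 4) → 0 H
  atom 3: O, bond orders sum to 2 (valence 2) → 0 H
  atom 4: C, bond orders sum to 4 (valence 4) → 0 H
  atom 5: C, bond orders sum to 3 (valence 4) → 1 H
  atom 6: S with explicit H count 0
  atom 7: C, bond orders sum to 4 (valence 4) → 0 H
  atom 8: I (halogen, monovalent) → 0 H
  atom 9: C, bond orders sum to 4 (valence 4) → 0 H
  atom 10: C, bond orders sum to 4 (valence 4) → 0 H
  atom 11: C, bond orders sum to 1 (valence 4) → 3 H
  atom 12: O, bond orders sum to 2 (valence 2) → 0 H
Totals → C:7, H:5, I:1, O:3, S:1.
In Hill order: C7H5IO3S.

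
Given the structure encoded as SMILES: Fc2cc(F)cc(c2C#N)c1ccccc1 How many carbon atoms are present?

Count every carbon token in the SMILES (each C, including those in ring-closure positions and inside branches).
Carbon count: 13.

13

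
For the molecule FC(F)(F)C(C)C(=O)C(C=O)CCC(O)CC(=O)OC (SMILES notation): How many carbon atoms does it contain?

Count every carbon token in the SMILES (each C, including those in ring-closure positions and inside branches).
Carbon count: 12.

12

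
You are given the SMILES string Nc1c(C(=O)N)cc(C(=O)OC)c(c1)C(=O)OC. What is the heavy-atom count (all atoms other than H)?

18

Every atom symbol written in the SMILES (organic subset) is one heavy atom; implicit H are not written.
Heavy atoms by element → C:11, N:2, O:5.
Total: 18.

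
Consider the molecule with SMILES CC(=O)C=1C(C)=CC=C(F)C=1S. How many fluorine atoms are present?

Scan the SMILES for F atoms (remember two-letter symbols like Cl and Br are single atoms).
Fluorine count: 1.

1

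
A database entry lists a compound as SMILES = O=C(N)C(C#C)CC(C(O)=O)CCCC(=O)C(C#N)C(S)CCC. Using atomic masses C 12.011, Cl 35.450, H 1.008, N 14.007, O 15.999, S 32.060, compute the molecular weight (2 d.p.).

First, the molecular formula is C17H24N2O4S (counting implicit H from valence).
  C: 17 × 12.011 = 204.187
  H: 24 × 1.008 = 24.192
  N: 2 × 14.007 = 28.014
  O: 4 × 15.999 = 63.996
  S: 1 × 32.060 = 32.060
Sum: 17×12.011 + 24×1.008 + 2×14.007 + 4×15.999 + 1×32.060 = 352.449 → 352.45 g/mol.

352.45 g/mol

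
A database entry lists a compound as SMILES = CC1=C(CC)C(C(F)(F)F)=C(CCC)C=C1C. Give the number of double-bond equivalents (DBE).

4

Molecular formula: C14H19F3.
DoU = (2C + 2 + N − H − X) / 2, where X is the halogen count and O/S are ignored.
    = (2·14 + 2 + 0 − 19 − 3) / 2 = 8 / 2 = 4.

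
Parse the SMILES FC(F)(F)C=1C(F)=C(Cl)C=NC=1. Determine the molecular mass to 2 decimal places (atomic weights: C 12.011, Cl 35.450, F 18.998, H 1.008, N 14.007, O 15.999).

199.53 g/mol

First, the molecular formula is C6H2ClF4N (counting implicit H from valence).
  C: 6 × 12.011 = 72.066
  Cl: 1 × 35.450 = 35.450
  F: 4 × 18.998 = 75.992
  H: 2 × 1.008 = 2.016
  N: 1 × 14.007 = 14.007
Sum: 6×12.011 + 1×35.450 + 4×18.998 + 2×1.008 + 1×14.007 = 199.531 → 199.53 g/mol.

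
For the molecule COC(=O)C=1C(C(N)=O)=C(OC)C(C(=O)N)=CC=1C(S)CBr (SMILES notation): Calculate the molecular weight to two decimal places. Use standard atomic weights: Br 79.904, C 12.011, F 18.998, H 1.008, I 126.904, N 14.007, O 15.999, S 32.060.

391.24 g/mol

First, the molecular formula is C13H15BrN2O5S (counting implicit H from valence).
  Br: 1 × 79.904 = 79.904
  C: 13 × 12.011 = 156.143
  H: 15 × 1.008 = 15.120
  N: 2 × 14.007 = 28.014
  O: 5 × 15.999 = 79.995
  S: 1 × 32.060 = 32.060
Sum: 1×79.904 + 13×12.011 + 15×1.008 + 2×14.007 + 5×15.999 + 1×32.060 = 391.236 → 391.24 g/mol.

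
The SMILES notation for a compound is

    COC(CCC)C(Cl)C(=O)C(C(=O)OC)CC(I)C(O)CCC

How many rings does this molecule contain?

0

In SMILES, each pair of matching ring-closure digits denotes one ring-closing bond; the number of such bonds equals the number of independent rings.
Ring-closure bonds here: 0.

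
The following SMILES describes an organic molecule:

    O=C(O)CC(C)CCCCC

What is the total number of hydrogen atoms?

Walk through each heavy atom and fill implicit hydrogens from standard valence (C 4, N 3, O 2, S 2, halogen 1):
  atom 1: O, bond orders sum to 2 (valence 2) → 0 H
  atom 2: C, bond orders sum to 4 (valence 4) → 0 H
  atom 3: O, bond orders sum to 1 (valence 2) → 1 H
  atom 4: C, bond orders sum to 2 (valence 4) → 2 H
  atom 5: C, bond orders sum to 3 (valence 4) → 1 H
  atom 6: C, bond orders sum to 1 (valence 4) → 3 H
  atom 7: C, bond orders sum to 2 (valence 4) → 2 H
  atom 8: C, bond orders sum to 2 (valence 4) → 2 H
  atom 9: C, bond orders sum to 2 (valence 4) → 2 H
  atom 10: C, bond orders sum to 2 (valence 4) → 2 H
  atom 11: C, bond orders sum to 1 (valence 4) → 3 H
Total hydrogens: 18.

18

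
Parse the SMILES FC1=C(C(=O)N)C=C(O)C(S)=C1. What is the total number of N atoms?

Scan the SMILES for N atoms (remember two-letter symbols like Cl and Br are single atoms).
Nitrogen count: 1.

1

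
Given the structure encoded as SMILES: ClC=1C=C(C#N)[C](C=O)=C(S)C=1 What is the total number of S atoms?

1

Scan the SMILES for S atoms (remember two-letter symbols like Cl and Br are single atoms).
Sulfur count: 1.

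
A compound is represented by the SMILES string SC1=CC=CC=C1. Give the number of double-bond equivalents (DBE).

4

Molecular formula: C6H6S.
DoU = (2C + 2 + N − H − X) / 2, where X is the halogen count and O/S are ignored.
    = (2·6 + 2 + 0 − 6 − 0) / 2 = 8 / 2 = 4.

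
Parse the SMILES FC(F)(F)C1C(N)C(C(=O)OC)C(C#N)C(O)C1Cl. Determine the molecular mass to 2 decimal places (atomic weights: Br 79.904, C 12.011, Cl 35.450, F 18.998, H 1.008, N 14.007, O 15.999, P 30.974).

First, the molecular formula is C10H12ClF3N2O3 (counting implicit H from valence).
  C: 10 × 12.011 = 120.110
  Cl: 1 × 35.450 = 35.450
  F: 3 × 18.998 = 56.994
  H: 12 × 1.008 = 12.096
  N: 2 × 14.007 = 28.014
  O: 3 × 15.999 = 47.997
Sum: 10×12.011 + 1×35.450 + 3×18.998 + 12×1.008 + 2×14.007 + 3×15.999 = 300.661 → 300.66 g/mol.

300.66 g/mol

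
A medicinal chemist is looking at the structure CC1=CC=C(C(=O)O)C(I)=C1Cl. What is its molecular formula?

C8H6ClIO2

Walk through each heavy atom and fill implicit hydrogens from standard valence (C 4, N 3, O 2, S 2, halogen 1):
  atom 1: C, bond orders sum to 1 (valence 4) → 3 H
  atom 2: C, bond orders sum to 4 (valence 4) → 0 H
  atom 3: C, bond orders sum to 3 (valence 4) → 1 H
  atom 4: C, bond orders sum to 3 (valence 4) → 1 H
  atom 5: C, bond orders sum to 4 (valence 4) → 0 H
  atom 6: C, bond orders sum to 4 (valence 4) → 0 H
  atom 7: O, bond orders sum to 2 (valence 2) → 0 H
  atom 8: O, bond orders sum to 1 (valence 2) → 1 H
  atom 9: C, bond orders sum to 4 (valence 4) → 0 H
  atom 10: I (halogen, monovalent) → 0 H
  atom 11: C, bond orders sum to 4 (valence 4) → 0 H
  atom 12: Cl (halogen, monovalent) → 0 H
Totals → C:8, H:6, Cl:1, I:1, O:2.
In Hill order: C8H6ClIO2.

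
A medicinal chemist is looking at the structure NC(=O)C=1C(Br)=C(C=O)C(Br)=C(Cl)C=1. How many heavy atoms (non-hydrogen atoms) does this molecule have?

Every atom symbol written in the SMILES (organic subset) is one heavy atom; implicit H are not written.
Heavy atoms by element → Br:2, C:8, Cl:1, N:1, O:2.
Total: 14.

14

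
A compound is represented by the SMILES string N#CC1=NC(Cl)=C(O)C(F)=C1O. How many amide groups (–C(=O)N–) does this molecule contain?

0

Scan the SMILES for the amide motif — none present.
Groups that are present: 2 hydroxyl, 1 nitrile.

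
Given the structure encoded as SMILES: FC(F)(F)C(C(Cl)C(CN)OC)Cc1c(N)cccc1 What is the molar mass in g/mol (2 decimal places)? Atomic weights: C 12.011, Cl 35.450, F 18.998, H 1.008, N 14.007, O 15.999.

First, the molecular formula is C13H18ClF3N2O (counting implicit H from valence).
  C: 13 × 12.011 = 156.143
  Cl: 1 × 35.450 = 35.450
  F: 3 × 18.998 = 56.994
  H: 18 × 1.008 = 18.144
  N: 2 × 14.007 = 28.014
  O: 1 × 15.999 = 15.999
Sum: 13×12.011 + 1×35.450 + 3×18.998 + 18×1.008 + 2×14.007 + 1×15.999 = 310.744 → 310.74 g/mol.

310.74 g/mol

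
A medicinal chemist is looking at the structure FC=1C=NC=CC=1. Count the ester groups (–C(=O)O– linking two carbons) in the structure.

0

Scan the SMILES for the ester motif — none present.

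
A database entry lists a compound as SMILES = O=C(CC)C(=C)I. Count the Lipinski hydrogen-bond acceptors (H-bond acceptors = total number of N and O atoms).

N atoms: 0; O atoms: 1.
Lipinski HBA = 0 + 1 = 1.

1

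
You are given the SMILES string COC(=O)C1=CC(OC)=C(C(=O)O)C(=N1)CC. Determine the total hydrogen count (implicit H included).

Walk through each heavy atom and fill implicit hydrogens from standard valence (C 4, N 3, O 2, S 2, halogen 1):
  atom 1: C, bond orders sum to 1 (valence 4) → 3 H
  atom 2: O, bond orders sum to 2 (valence 2) → 0 H
  atom 3: C, bond orders sum to 4 (valence 4) → 0 H
  atom 4: O, bond orders sum to 2 (valence 2) → 0 H
  atom 5: C, bond orders sum to 4 (valence 4) → 0 H
  atom 6: C, bond orders sum to 3 (valence 4) → 1 H
  atom 7: C, bond orders sum to 4 (valence 4) → 0 H
  atom 8: O, bond orders sum to 2 (valence 2) → 0 H
  atom 9: C, bond orders sum to 1 (valence 4) → 3 H
  atom 10: C, bond orders sum to 4 (valence 4) → 0 H
  atom 11: C, bond orders sum to 4 (valence 4) → 0 H
  atom 12: O, bond orders sum to 2 (valence 2) → 0 H
  atom 13: O, bond orders sum to 1 (valence 2) → 1 H
  atom 14: C, bond orders sum to 4 (valence 4) → 0 H
  atom 15: N, bond orders sum to 3 (valence 3) → 0 H
  atom 16: C, bond orders sum to 2 (valence 4) → 2 H
  atom 17: C, bond orders sum to 1 (valence 4) → 3 H
Total hydrogens: 13.

13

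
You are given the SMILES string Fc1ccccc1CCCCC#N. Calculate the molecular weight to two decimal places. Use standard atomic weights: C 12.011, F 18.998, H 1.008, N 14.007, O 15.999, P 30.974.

First, the molecular formula is C11H12FN (counting implicit H from valence).
  C: 11 × 12.011 = 132.121
  F: 1 × 18.998 = 18.998
  H: 12 × 1.008 = 12.096
  N: 1 × 14.007 = 14.007
Sum: 11×12.011 + 1×18.998 + 12×1.008 + 1×14.007 = 177.222 → 177.22 g/mol.

177.22 g/mol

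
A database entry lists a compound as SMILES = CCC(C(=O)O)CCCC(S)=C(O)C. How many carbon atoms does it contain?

Count every carbon token in the SMILES (each C, including those in ring-closure positions and inside branches).
Carbon count: 10.

10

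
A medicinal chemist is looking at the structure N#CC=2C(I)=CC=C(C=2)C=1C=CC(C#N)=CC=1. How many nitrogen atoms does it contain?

2

Scan the SMILES for N atoms (remember two-letter symbols like Cl and Br are single atoms).
Nitrogen count: 2.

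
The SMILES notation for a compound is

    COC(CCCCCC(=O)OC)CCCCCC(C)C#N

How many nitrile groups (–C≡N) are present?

The nitrile motif appears at heavy-atom position 20 in the SMILES.
Other groups present: 1 ester, 1 ether.
Nitrile count: 1.

1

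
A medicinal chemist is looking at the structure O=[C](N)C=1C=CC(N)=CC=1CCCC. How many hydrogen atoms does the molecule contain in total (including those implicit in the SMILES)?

Walk through each heavy atom and fill implicit hydrogens from standard valence (C 4, N 3, O 2, S 2, halogen 1):
  atom 1: O, bond orders sum to 2 (valence 2) → 0 H
  atom 2: C with explicit H count 0
  atom 3: N, bond orders sum to 1 (valence 3) → 2 H
  atom 4: C, bond orders sum to 4 (valence 4) → 0 H
  atom 5: C, bond orders sum to 3 (valence 4) → 1 H
  atom 6: C, bond orders sum to 3 (valence 4) → 1 H
  atom 7: C, bond orders sum to 4 (valence 4) → 0 H
  atom 8: N, bond orders sum to 1 (valence 3) → 2 H
  atom 9: C, bond orders sum to 3 (valence 4) → 1 H
  atom 10: C, bond orders sum to 4 (valence 4) → 0 H
  atom 11: C, bond orders sum to 2 (valence 4) → 2 H
  atom 12: C, bond orders sum to 2 (valence 4) → 2 H
  atom 13: C, bond orders sum to 2 (valence 4) → 2 H
  atom 14: C, bond orders sum to 1 (valence 4) → 3 H
Total hydrogens: 16.

16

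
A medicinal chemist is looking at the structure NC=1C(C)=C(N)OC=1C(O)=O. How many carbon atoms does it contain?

Count every carbon token in the SMILES (each C, including those in ring-closure positions and inside branches).
Carbon count: 6.

6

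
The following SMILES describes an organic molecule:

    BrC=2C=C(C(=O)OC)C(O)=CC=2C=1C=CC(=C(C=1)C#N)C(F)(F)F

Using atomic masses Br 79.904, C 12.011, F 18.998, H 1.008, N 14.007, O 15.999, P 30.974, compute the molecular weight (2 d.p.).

First, the molecular formula is C16H9BrF3NO3 (counting implicit H from valence).
  Br: 1 × 79.904 = 79.904
  C: 16 × 12.011 = 192.176
  F: 3 × 18.998 = 56.994
  H: 9 × 1.008 = 9.072
  N: 1 × 14.007 = 14.007
  O: 3 × 15.999 = 47.997
Sum: 1×79.904 + 16×12.011 + 3×18.998 + 9×1.008 + 1×14.007 + 3×15.999 = 400.150 → 400.15 g/mol.

400.15 g/mol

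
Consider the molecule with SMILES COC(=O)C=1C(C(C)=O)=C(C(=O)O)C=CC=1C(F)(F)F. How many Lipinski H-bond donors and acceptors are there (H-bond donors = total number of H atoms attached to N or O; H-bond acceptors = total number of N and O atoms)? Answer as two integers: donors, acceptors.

Donors: find every N or O and count the H atoms it carries.
  atom 2 (O): bond orders sum to 2 → 0 H
  atom 4 (O): bond orders sum to 2 → 0 H
  atom 9 (O): bond orders sum to 2 → 0 H
  atom 12 (O): bond orders sum to 2 → 0 H
  atom 13 (O): bond orders sum to 1 → 1 H
Lipinski HBD = 1.
Acceptors: N atoms = 0, O atoms = 5 → HBA = 5.

1, 5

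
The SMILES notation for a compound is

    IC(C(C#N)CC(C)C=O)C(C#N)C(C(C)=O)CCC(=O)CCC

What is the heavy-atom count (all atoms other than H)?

Every atom symbol written in the SMILES (organic subset) is one heavy atom; implicit H are not written.
Heavy atoms by element → C:18, I:1, N:2, O:3.
Total: 24.

24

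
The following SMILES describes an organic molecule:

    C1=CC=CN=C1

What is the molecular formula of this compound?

C5H5N

Walk through each heavy atom and fill implicit hydrogens from standard valence (C 4, N 3, O 2, S 2, halogen 1):
  atom 1: C, bond orders sum to 3 (valence 4) → 1 H
  atom 2: C, bond orders sum to 3 (valence 4) → 1 H
  atom 3: C, bond orders sum to 3 (valence 4) → 1 H
  atom 4: C, bond orders sum to 3 (valence 4) → 1 H
  atom 5: N, bond orders sum to 3 (valence 3) → 0 H
  atom 6: C, bond orders sum to 3 (valence 4) → 1 H
Totals → C:5, H:5, N:1.
In Hill order: C5H5N.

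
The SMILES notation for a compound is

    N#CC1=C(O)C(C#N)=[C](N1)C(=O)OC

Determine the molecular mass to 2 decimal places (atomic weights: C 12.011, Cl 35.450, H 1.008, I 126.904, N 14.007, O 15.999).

191.15 g/mol

First, the molecular formula is C8H5N3O3 (counting implicit H from valence).
  C: 8 × 12.011 = 96.088
  H: 5 × 1.008 = 5.040
  N: 3 × 14.007 = 42.021
  O: 3 × 15.999 = 47.997
Sum: 8×12.011 + 5×1.008 + 3×14.007 + 3×15.999 = 191.146 → 191.15 g/mol.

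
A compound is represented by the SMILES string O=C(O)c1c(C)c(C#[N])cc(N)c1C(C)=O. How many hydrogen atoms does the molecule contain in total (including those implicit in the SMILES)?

Walk through each heavy atom and fill implicit hydrogens from standard valence (C 4, N 3, O 2, S 2, halogen 1); for lowercase aromatic atoms, an aromatic c carries 1 H when it has two neighbours and 0 H with three, and aromatic n carries 0 H:
  atom 1: O, bond orders sum to 2 (valence 2) → 0 H
  atom 2: C, bond orders sum to 4 (valence 4) → 0 H
  atom 3: O, bond orders sum to 1 (valence 2) → 1 H
  atom 4: aromatic c, 3 neighbours → 0 H
  atom 5: aromatic c, 3 neighbours → 0 H
  atom 6: C, bond orders sum to 1 (valence 4) → 3 H
  atom 7: aromatic c, 3 neighbours → 0 H
  atom 8: C, bond orders sum to 4 (valence 4) → 0 H
  atom 9: N with explicit H count 0
  atom 10: aromatic c, 2 neighbours → 1 H
  atom 11: aromatic c, 3 neighbours → 0 H
  atom 12: N, bond orders sum to 1 (valence 3) → 2 H
  atom 13: aromatic c, 3 neighbours → 0 H
  atom 14: C, bond orders sum to 4 (valence 4) → 0 H
  atom 15: C, bond orders sum to 1 (valence 4) → 3 H
  atom 16: O, bond orders sum to 2 (valence 2) → 0 H
Total hydrogens: 10.

10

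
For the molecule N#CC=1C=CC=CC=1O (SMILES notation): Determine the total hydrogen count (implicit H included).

5

Walk through each heavy atom and fill implicit hydrogens from standard valence (C 4, N 3, O 2, S 2, halogen 1):
  atom 1: N, bond orders sum to 3 (valence 3) → 0 H
  atom 2: C, bond orders sum to 4 (valence 4) → 0 H
  atom 3: C, bond orders sum to 4 (valence 4) → 0 H
  atom 4: C, bond orders sum to 3 (valence 4) → 1 H
  atom 5: C, bond orders sum to 3 (valence 4) → 1 H
  atom 6: C, bond orders sum to 3 (valence 4) → 1 H
  atom 7: C, bond orders sum to 3 (valence 4) → 1 H
  atom 8: C, bond orders sum to 4 (valence 4) → 0 H
  atom 9: O, bond orders sum to 1 (valence 2) → 1 H
Total hydrogens: 5.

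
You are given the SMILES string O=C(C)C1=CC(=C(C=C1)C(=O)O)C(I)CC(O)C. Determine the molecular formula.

Walk through each heavy atom and fill implicit hydrogens from standard valence (C 4, N 3, O 2, S 2, halogen 1):
  atom 1: O, bond orders sum to 2 (valence 2) → 0 H
  atom 2: C, bond orders sum to 4 (valence 4) → 0 H
  atom 3: C, bond orders sum to 1 (valence 4) → 3 H
  atom 4: C, bond orders sum to 4 (valence 4) → 0 H
  atom 5: C, bond orders sum to 3 (valence 4) → 1 H
  atom 6: C, bond orders sum to 4 (valence 4) → 0 H
  atom 7: C, bond orders sum to 4 (valence 4) → 0 H
  atom 8: C, bond orders sum to 3 (valence 4) → 1 H
  atom 9: C, bond orders sum to 3 (valence 4) → 1 H
  atom 10: C, bond orders sum to 4 (valence 4) → 0 H
  atom 11: O, bond orders sum to 2 (valence 2) → 0 H
  atom 12: O, bond orders sum to 1 (valence 2) → 1 H
  atom 13: C, bond orders sum to 3 (valence 4) → 1 H
  atom 14: I (halogen, monovalent) → 0 H
  atom 15: C, bond orders sum to 2 (valence 4) → 2 H
  atom 16: C, bond orders sum to 3 (valence 4) → 1 H
  atom 17: O, bond orders sum to 1 (valence 2) → 1 H
  atom 18: C, bond orders sum to 1 (valence 4) → 3 H
Totals → C:13, H:15, I:1, O:4.

C13H15IO4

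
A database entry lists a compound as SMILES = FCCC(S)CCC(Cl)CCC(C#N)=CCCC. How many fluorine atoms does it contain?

Scan the SMILES for F atoms (remember two-letter symbols like Cl and Br are single atoms).
Fluorine count: 1.

1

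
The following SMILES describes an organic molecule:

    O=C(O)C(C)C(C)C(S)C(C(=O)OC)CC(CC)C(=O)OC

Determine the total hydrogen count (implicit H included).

26

Walk through each heavy atom and fill implicit hydrogens from standard valence (C 4, N 3, O 2, S 2, halogen 1):
  atom 1: O, bond orders sum to 2 (valence 2) → 0 H
  atom 2: C, bond orders sum to 4 (valence 4) → 0 H
  atom 3: O, bond orders sum to 1 (valence 2) → 1 H
  atom 4: C, bond orders sum to 3 (valence 4) → 1 H
  atom 5: C, bond orders sum to 1 (valence 4) → 3 H
  atom 6: C, bond orders sum to 3 (valence 4) → 1 H
  atom 7: C, bond orders sum to 1 (valence 4) → 3 H
  atom 8: C, bond orders sum to 3 (valence 4) → 1 H
  atom 9: S, bond orders sum to 1 (valence 2) → 1 H
  atom 10: C, bond orders sum to 3 (valence 4) → 1 H
  atom 11: C, bond orders sum to 4 (valence 4) → 0 H
  atom 12: O, bond orders sum to 2 (valence 2) → 0 H
  atom 13: O, bond orders sum to 2 (valence 2) → 0 H
  atom 14: C, bond orders sum to 1 (valence 4) → 3 H
  atom 15: C, bond orders sum to 2 (valence 4) → 2 H
  atom 16: C, bond orders sum to 3 (valence 4) → 1 H
  atom 17: C, bond orders sum to 2 (valence 4) → 2 H
  atom 18: C, bond orders sum to 1 (valence 4) → 3 H
  atom 19: C, bond orders sum to 4 (valence 4) → 0 H
  atom 20: O, bond orders sum to 2 (valence 2) → 0 H
  atom 21: O, bond orders sum to 2 (valence 2) → 0 H
  atom 22: C, bond orders sum to 1 (valence 4) → 3 H
Total hydrogens: 26.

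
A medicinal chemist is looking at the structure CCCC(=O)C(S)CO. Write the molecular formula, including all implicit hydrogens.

C6H12O2S

Walk through each heavy atom and fill implicit hydrogens from standard valence (C 4, N 3, O 2, S 2, halogen 1):
  atom 1: C, bond orders sum to 1 (valence 4) → 3 H
  atom 2: C, bond orders sum to 2 (valence 4) → 2 H
  atom 3: C, bond orders sum to 2 (valence 4) → 2 H
  atom 4: C, bond orders sum to 4 (valence 4) → 0 H
  atom 5: O, bond orders sum to 2 (valence 2) → 0 H
  atom 6: C, bond orders sum to 3 (valence 4) → 1 H
  atom 7: S, bond orders sum to 1 (valence 2) → 1 H
  atom 8: C, bond orders sum to 2 (valence 4) → 2 H
  atom 9: O, bond orders sum to 1 (valence 2) → 1 H
Totals → C:6, H:12, O:2, S:1.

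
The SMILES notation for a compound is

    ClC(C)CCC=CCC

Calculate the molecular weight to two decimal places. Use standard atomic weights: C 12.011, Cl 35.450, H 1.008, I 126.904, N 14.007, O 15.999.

146.66 g/mol

First, the molecular formula is C8H15Cl (counting implicit H from valence).
  C: 8 × 12.011 = 96.088
  Cl: 1 × 35.450 = 35.450
  H: 15 × 1.008 = 15.120
Sum: 8×12.011 + 1×35.450 + 15×1.008 = 146.658 → 146.66 g/mol.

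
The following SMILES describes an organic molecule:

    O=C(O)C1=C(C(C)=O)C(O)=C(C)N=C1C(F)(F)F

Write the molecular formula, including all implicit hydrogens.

C10H8F3NO4

Walk through each heavy atom and fill implicit hydrogens from standard valence (C 4, N 3, O 2, S 2, halogen 1):
  atom 1: O, bond orders sum to 2 (valence 2) → 0 H
  atom 2: C, bond orders sum to 4 (valence 4) → 0 H
  atom 3: O, bond orders sum to 1 (valence 2) → 1 H
  atom 4: C, bond orders sum to 4 (valence 4) → 0 H
  atom 5: C, bond orders sum to 4 (valence 4) → 0 H
  atom 6: C, bond orders sum to 4 (valence 4) → 0 H
  atom 7: C, bond orders sum to 1 (valence 4) → 3 H
  atom 8: O, bond orders sum to 2 (valence 2) → 0 H
  atom 9: C, bond orders sum to 4 (valence 4) → 0 H
  atom 10: O, bond orders sum to 1 (valence 2) → 1 H
  atom 11: C, bond orders sum to 4 (valence 4) → 0 H
  atom 12: C, bond orders sum to 1 (valence 4) → 3 H
  atom 13: N, bond orders sum to 3 (valence 3) → 0 H
  atom 14: C, bond orders sum to 4 (valence 4) → 0 H
  atom 15: C, bond orders sum to 4 (valence 4) → 0 H
  atom 16: F (halogen, monovalent) → 0 H
  atom 17: F (halogen, monovalent) → 0 H
  atom 18: F (halogen, monovalent) → 0 H
Totals → C:10, H:8, F:3, N:1, O:4.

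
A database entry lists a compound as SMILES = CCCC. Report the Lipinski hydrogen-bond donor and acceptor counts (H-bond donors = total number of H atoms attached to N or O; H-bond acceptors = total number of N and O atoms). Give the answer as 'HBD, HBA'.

0, 0

Donors: find every N or O and count the H atoms it carries.
  (no N or O atoms present)
Lipinski HBD = 0.
Acceptors: N atoms = 0, O atoms = 0 → HBA = 0.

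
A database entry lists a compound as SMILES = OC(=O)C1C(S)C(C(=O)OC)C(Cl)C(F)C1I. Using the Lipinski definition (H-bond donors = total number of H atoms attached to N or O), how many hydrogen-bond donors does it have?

1

Donors: find every N or O and count the H atoms it carries.
  atom 1 (O): bond orders sum to 1 → 1 H
  atom 3 (O): bond orders sum to 2 → 0 H
  atom 9 (O): bond orders sum to 2 → 0 H
  atom 10 (O): bond orders sum to 2 → 0 H
Lipinski HBD = 1.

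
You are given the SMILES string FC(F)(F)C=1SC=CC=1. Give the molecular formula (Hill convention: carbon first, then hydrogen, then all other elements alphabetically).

C5H3F3S

Walk through each heavy atom and fill implicit hydrogens from standard valence (C 4, N 3, O 2, S 2, halogen 1):
  atom 1: F (halogen, monovalent) → 0 H
  atom 2: C, bond orders sum to 4 (valence 4) → 0 H
  atom 3: F (halogen, monovalent) → 0 H
  atom 4: F (halogen, monovalent) → 0 H
  atom 5: C, bond orders sum to 4 (valence 4) → 0 H
  atom 6: S, bond orders sum to 2 (valence 2) → 0 H
  atom 7: C, bond orders sum to 3 (valence 4) → 1 H
  atom 8: C, bond orders sum to 3 (valence 4) → 1 H
  atom 9: C, bond orders sum to 3 (valence 4) → 1 H
Totals → C:5, H:3, F:3, S:1.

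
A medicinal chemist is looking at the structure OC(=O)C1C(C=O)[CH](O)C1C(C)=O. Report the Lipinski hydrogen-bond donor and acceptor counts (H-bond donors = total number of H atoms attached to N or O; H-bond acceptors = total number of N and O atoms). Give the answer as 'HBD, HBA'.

Donors: find every N or O and count the H atoms it carries.
  atom 1 (O): bond orders sum to 1 → 1 H
  atom 3 (O): bond orders sum to 2 → 0 H
  atom 7 (O): bond orders sum to 2 → 0 H
  atom 9 (O): bond orders sum to 1 → 1 H
  atom 13 (O): bond orders sum to 2 → 0 H
Lipinski HBD = 2.
Acceptors: N atoms = 0, O atoms = 5 → HBA = 5.

2, 5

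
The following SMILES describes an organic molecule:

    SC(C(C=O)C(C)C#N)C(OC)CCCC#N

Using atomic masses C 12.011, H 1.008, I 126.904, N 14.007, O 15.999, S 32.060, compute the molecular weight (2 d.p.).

254.35 g/mol

First, the molecular formula is C12H18N2O2S (counting implicit H from valence).
  C: 12 × 12.011 = 144.132
  H: 18 × 1.008 = 18.144
  N: 2 × 14.007 = 28.014
  O: 2 × 15.999 = 31.998
  S: 1 × 32.060 = 32.060
Sum: 12×12.011 + 18×1.008 + 2×14.007 + 2×15.999 + 1×32.060 = 254.348 → 254.35 g/mol.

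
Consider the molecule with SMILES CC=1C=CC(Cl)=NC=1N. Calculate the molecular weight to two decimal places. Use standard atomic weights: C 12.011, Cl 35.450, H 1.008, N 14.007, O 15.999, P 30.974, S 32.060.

First, the molecular formula is C6H7ClN2 (counting implicit H from valence).
  C: 6 × 12.011 = 72.066
  Cl: 1 × 35.450 = 35.450
  H: 7 × 1.008 = 7.056
  N: 2 × 14.007 = 28.014
Sum: 6×12.011 + 1×35.450 + 7×1.008 + 2×14.007 = 142.586 → 142.59 g/mol.

142.59 g/mol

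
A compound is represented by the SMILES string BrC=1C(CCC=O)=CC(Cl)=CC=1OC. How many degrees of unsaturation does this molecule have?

5

Degree of unsaturation = (number of rings) + (number of π bonds).
Ring closures in the SMILES: 1.
π bonds: 4 double bonds (each 1 DoU) → 4 DoU from unsaturation.
Total DoU = 1 + 4 = 5.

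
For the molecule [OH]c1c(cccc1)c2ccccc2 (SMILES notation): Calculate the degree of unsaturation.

8

Molecular formula: C12H10O.
DoU = (2C + 2 + N − H − X) / 2, where X is the halogen count and O/S are ignored.
    = (2·12 + 2 + 0 − 10 − 0) / 2 = 16 / 2 = 8.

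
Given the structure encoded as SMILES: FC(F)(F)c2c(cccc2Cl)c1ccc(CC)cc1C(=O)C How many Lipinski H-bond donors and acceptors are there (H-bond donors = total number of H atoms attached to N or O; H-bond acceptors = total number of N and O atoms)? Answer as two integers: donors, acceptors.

Donors: find every N or O and count the H atoms it carries.
  atom 21 (O): bond orders sum to 2 → 0 H
Lipinski HBD = 0.
Acceptors: N atoms = 0, O atoms = 1 → HBA = 1.

0, 1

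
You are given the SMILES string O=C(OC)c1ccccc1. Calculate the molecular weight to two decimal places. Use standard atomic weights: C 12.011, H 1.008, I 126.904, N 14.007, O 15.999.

First, the molecular formula is C8H8O2 (counting implicit H from valence).
  C: 8 × 12.011 = 96.088
  H: 8 × 1.008 = 8.064
  O: 2 × 15.999 = 31.998
Sum: 8×12.011 + 8×1.008 + 2×15.999 = 136.150 → 136.15 g/mol.

136.15 g/mol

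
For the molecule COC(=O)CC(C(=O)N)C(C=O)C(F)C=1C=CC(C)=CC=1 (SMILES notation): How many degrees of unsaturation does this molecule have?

7

Degree of unsaturation = (number of rings) + (number of π bonds).
Ring closures in the SMILES: 1.
π bonds: 6 double bonds (each 1 DoU) → 6 DoU from unsaturation.
Total DoU = 1 + 6 = 7.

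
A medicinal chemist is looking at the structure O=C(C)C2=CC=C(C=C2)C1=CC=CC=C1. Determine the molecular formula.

C14H12O

Walk through each heavy atom and fill implicit hydrogens from standard valence (C 4, N 3, O 2, S 2, halogen 1):
  atom 1: O, bond orders sum to 2 (valence 2) → 0 H
  atom 2: C, bond orders sum to 4 (valence 4) → 0 H
  atom 3: C, bond orders sum to 1 (valence 4) → 3 H
  atom 4: C, bond orders sum to 4 (valence 4) → 0 H
  atom 5: C, bond orders sum to 3 (valence 4) → 1 H
  atom 6: C, bond orders sum to 3 (valence 4) → 1 H
  atom 7: C, bond orders sum to 4 (valence 4) → 0 H
  atom 8: C, bond orders sum to 3 (valence 4) → 1 H
  atom 9: C, bond orders sum to 3 (valence 4) → 1 H
  atom 10: C, bond orders sum to 4 (valence 4) → 0 H
  atom 11: C, bond orders sum to 3 (valence 4) → 1 H
  atom 12: C, bond orders sum to 3 (valence 4) → 1 H
  atom 13: C, bond orders sum to 3 (valence 4) → 1 H
  atom 14: C, bond orders sum to 3 (valence 4) → 1 H
  atom 15: C, bond orders sum to 3 (valence 4) → 1 H
Totals → C:14, H:12, O:1.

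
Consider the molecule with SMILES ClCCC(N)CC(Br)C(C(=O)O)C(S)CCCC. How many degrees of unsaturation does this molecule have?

1

Molecular formula: C12H23BrClNO2S.
DoU = (2C + 2 + N − H − X) / 2, where X is the halogen count and O/S are ignored.
    = (2·12 + 2 + 1 − 23 − 2) / 2 = 2 / 2 = 1.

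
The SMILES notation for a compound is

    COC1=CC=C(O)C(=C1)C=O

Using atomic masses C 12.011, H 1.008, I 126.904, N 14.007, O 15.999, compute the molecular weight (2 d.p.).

152.15 g/mol

First, the molecular formula is C8H8O3 (counting implicit H from valence).
  C: 8 × 12.011 = 96.088
  H: 8 × 1.008 = 8.064
  O: 3 × 15.999 = 47.997
Sum: 8×12.011 + 8×1.008 + 3×15.999 = 152.149 → 152.15 g/mol.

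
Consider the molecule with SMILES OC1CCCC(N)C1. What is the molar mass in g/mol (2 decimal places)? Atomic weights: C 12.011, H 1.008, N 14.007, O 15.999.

First, the molecular formula is C6H13NO (counting implicit H from valence).
  C: 6 × 12.011 = 72.066
  H: 13 × 1.008 = 13.104
  N: 1 × 14.007 = 14.007
  O: 1 × 15.999 = 15.999
Sum: 6×12.011 + 13×1.008 + 1×14.007 + 1×15.999 = 115.176 → 115.18 g/mol.

115.18 g/mol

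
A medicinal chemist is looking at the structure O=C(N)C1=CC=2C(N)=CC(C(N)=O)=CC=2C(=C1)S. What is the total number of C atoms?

12

Count every carbon token in the SMILES (each C, including those in ring-closure positions and inside branches).
Carbon count: 12.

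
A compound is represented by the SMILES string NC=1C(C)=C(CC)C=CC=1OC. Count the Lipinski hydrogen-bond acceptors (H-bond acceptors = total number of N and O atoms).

2

N atoms: 1; O atoms: 1.
Lipinski HBA = 1 + 1 = 2.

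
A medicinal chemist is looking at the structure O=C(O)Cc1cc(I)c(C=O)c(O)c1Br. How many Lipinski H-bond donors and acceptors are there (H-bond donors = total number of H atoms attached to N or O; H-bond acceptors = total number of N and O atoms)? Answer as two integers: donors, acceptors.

2, 4

Donors: find every N or O and count the H atoms it carries.
  atom 1 (O): bond orders sum to 2 → 0 H
  atom 3 (O): bond orders sum to 1 → 1 H
  atom 11 (O): bond orders sum to 2 → 0 H
  atom 13 (O): bond orders sum to 1 → 1 H
Lipinski HBD = 2.
Acceptors: N atoms = 0, O atoms = 4 → HBA = 4.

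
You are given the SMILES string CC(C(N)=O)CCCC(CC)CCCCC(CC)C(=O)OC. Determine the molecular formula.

C18H35NO3

Walk through each heavy atom and fill implicit hydrogens from standard valence (C 4, N 3, O 2, S 2, halogen 1):
  atom 1: C, bond orders sum to 1 (valence 4) → 3 H
  atom 2: C, bond orders sum to 3 (valence 4) → 1 H
  atom 3: C, bond orders sum to 4 (valence 4) → 0 H
  atom 4: N, bond orders sum to 1 (valence 3) → 2 H
  atom 5: O, bond orders sum to 2 (valence 2) → 0 H
  atom 6: C, bond orders sum to 2 (valence 4) → 2 H
  atom 7: C, bond orders sum to 2 (valence 4) → 2 H
  atom 8: C, bond orders sum to 2 (valence 4) → 2 H
  atom 9: C, bond orders sum to 3 (valence 4) → 1 H
  atom 10: C, bond orders sum to 2 (valence 4) → 2 H
  atom 11: C, bond orders sum to 1 (valence 4) → 3 H
  atom 12: C, bond orders sum to 2 (valence 4) → 2 H
  atom 13: C, bond orders sum to 2 (valence 4) → 2 H
  atom 14: C, bond orders sum to 2 (valence 4) → 2 H
  atom 15: C, bond orders sum to 2 (valence 4) → 2 H
  atom 16: C, bond orders sum to 3 (valence 4) → 1 H
  atom 17: C, bond orders sum to 2 (valence 4) → 2 H
  atom 18: C, bond orders sum to 1 (valence 4) → 3 H
  atom 19: C, bond orders sum to 4 (valence 4) → 0 H
  atom 20: O, bond orders sum to 2 (valence 2) → 0 H
  atom 21: O, bond orders sum to 2 (valence 2) → 0 H
  atom 22: C, bond orders sum to 1 (valence 4) → 3 H
Totals → C:18, H:35, N:1, O:3.
In Hill order: C18H35NO3.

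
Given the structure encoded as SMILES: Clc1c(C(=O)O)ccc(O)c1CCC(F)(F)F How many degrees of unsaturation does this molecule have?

5

Molecular formula: C10H8ClF3O3.
DoU = (2C + 2 + N − H − X) / 2, where X is the halogen count and O/S are ignored.
    = (2·10 + 2 + 0 − 8 − 4) / 2 = 10 / 2 = 5.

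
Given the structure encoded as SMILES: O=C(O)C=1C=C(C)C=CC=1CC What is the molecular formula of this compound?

Walk through each heavy atom and fill implicit hydrogens from standard valence (C 4, N 3, O 2, S 2, halogen 1):
  atom 1: O, bond orders sum to 2 (valence 2) → 0 H
  atom 2: C, bond orders sum to 4 (valence 4) → 0 H
  atom 3: O, bond orders sum to 1 (valence 2) → 1 H
  atom 4: C, bond orders sum to 4 (valence 4) → 0 H
  atom 5: C, bond orders sum to 3 (valence 4) → 1 H
  atom 6: C, bond orders sum to 4 (valence 4) → 0 H
  atom 7: C, bond orders sum to 1 (valence 4) → 3 H
  atom 8: C, bond orders sum to 3 (valence 4) → 1 H
  atom 9: C, bond orders sum to 3 (valence 4) → 1 H
  atom 10: C, bond orders sum to 4 (valence 4) → 0 H
  atom 11: C, bond orders sum to 2 (valence 4) → 2 H
  atom 12: C, bond orders sum to 1 (valence 4) → 3 H
Totals → C:10, H:12, O:2.

C10H12O2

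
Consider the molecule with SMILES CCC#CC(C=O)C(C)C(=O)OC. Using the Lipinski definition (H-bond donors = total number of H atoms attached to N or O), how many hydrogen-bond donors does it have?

Donors: find every N or O and count the H atoms it carries.
  atom 7 (O): bond orders sum to 2 → 0 H
  atom 11 (O): bond orders sum to 2 → 0 H
  atom 12 (O): bond orders sum to 2 → 0 H
Lipinski HBD = 0.

0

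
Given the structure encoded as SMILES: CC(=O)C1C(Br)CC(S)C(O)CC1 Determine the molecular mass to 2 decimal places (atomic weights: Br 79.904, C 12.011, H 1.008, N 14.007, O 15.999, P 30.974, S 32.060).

First, the molecular formula is C9H15BrO2S (counting implicit H from valence).
  Br: 1 × 79.904 = 79.904
  C: 9 × 12.011 = 108.099
  H: 15 × 1.008 = 15.120
  O: 2 × 15.999 = 31.998
  S: 1 × 32.060 = 32.060
Sum: 1×79.904 + 9×12.011 + 15×1.008 + 2×15.999 + 1×32.060 = 267.181 → 267.18 g/mol.

267.18 g/mol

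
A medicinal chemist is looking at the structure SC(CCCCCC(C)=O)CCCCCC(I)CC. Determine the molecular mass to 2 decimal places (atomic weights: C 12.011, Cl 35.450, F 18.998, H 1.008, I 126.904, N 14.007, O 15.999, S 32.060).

398.39 g/mol

First, the molecular formula is C16H31IOS (counting implicit H from valence).
  C: 16 × 12.011 = 192.176
  H: 31 × 1.008 = 31.248
  I: 1 × 126.904 = 126.904
  O: 1 × 15.999 = 15.999
  S: 1 × 32.060 = 32.060
Sum: 16×12.011 + 31×1.008 + 1×126.904 + 1×15.999 + 1×32.060 = 398.387 → 398.39 g/mol.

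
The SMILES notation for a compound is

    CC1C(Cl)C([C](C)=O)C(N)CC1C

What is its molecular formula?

C10H18ClNO

Walk through each heavy atom and fill implicit hydrogens from standard valence (C 4, N 3, O 2, S 2, halogen 1):
  atom 1: C, bond orders sum to 1 (valence 4) → 3 H
  atom 2: C, bond orders sum to 3 (valence 4) → 1 H
  atom 3: C, bond orders sum to 3 (valence 4) → 1 H
  atom 4: Cl (halogen, monovalent) → 0 H
  atom 5: C, bond orders sum to 3 (valence 4) → 1 H
  atom 6: C with explicit H count 0
  atom 7: C, bond orders sum to 1 (valence 4) → 3 H
  atom 8: O, bond orders sum to 2 (valence 2) → 0 H
  atom 9: C, bond orders sum to 3 (valence 4) → 1 H
  atom 10: N, bond orders sum to 1 (valence 3) → 2 H
  atom 11: C, bond orders sum to 2 (valence 4) → 2 H
  atom 12: C, bond orders sum to 3 (valence 4) → 1 H
  atom 13: C, bond orders sum to 1 (valence 4) → 3 H
Totals → C:10, H:18, Cl:1, N:1, O:1.
In Hill order: C10H18ClNO.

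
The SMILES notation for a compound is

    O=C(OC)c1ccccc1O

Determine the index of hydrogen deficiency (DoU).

Molecular formula: C8H8O3.
DoU = (2C + 2 + N − H − X) / 2, where X is the halogen count and O/S are ignored.
    = (2·8 + 2 + 0 − 8 − 0) / 2 = 10 / 2 = 5.

5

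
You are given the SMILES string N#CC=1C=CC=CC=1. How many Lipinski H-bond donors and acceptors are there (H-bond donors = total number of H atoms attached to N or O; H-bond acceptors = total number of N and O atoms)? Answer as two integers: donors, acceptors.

0, 1

Donors: find every N or O and count the H atoms it carries.
  atom 1 (N): bond orders sum to 3 → 0 H
Lipinski HBD = 0.
Acceptors: N atoms = 1, O atoms = 0 → HBA = 1.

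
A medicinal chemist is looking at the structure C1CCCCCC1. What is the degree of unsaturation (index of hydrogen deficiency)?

1

Molecular formula: C7H14.
DoU = (2C + 2 + N − H − X) / 2, where X is the halogen count and O/S are ignored.
    = (2·7 + 2 + 0 − 14 − 0) / 2 = 2 / 2 = 1.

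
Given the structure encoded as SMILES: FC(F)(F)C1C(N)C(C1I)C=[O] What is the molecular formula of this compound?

Walk through each heavy atom and fill implicit hydrogens from standard valence (C 4, N 3, O 2, S 2, halogen 1):
  atom 1: F (halogen, monovalent) → 0 H
  atom 2: C, bond orders sum to 4 (valence 4) → 0 H
  atom 3: F (halogen, monovalent) → 0 H
  atom 4: F (halogen, monovalent) → 0 H
  atom 5: C, bond orders sum to 3 (valence 4) → 1 H
  atom 6: C, bond orders sum to 3 (valence 4) → 1 H
  atom 7: N, bond orders sum to 1 (valence 3) → 2 H
  atom 8: C, bond orders sum to 3 (valence 4) → 1 H
  atom 9: C, bond orders sum to 3 (valence 4) → 1 H
  atom 10: I (halogen, monovalent) → 0 H
  atom 11: C, bond orders sum to 3 (valence 4) → 1 H
  atom 12: O with explicit H count 0
Totals → C:6, H:7, F:3, I:1, N:1, O:1.

C6H7F3INO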